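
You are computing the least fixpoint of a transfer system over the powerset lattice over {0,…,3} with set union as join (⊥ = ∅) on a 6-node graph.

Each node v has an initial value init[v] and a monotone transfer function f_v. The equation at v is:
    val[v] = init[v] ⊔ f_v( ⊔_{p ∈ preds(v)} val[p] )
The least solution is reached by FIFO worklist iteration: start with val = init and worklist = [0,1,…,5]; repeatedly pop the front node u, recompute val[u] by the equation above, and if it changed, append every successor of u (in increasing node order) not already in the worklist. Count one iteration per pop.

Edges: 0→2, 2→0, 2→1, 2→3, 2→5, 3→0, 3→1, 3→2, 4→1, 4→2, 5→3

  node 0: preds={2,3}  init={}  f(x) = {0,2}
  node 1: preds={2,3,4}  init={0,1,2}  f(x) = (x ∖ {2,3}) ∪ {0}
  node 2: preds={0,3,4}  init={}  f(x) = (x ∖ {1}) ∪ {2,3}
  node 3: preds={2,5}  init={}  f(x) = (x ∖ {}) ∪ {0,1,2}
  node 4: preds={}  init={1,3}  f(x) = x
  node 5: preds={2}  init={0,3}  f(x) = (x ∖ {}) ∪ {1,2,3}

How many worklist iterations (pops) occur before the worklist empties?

Iteration log — 10 steps:
  step 1. node 0  ⊔preds={}  new={0,2}  old={}  +wl: 
  step 2. node 1  ⊔preds={1,3}  new={0,1,2}  stable
  step 3. node 2  ⊔preds={0,1,2,3}  new={0,2,3}  old={}  +wl: 0,1
  step 4. node 3  ⊔preds={0,2,3}  new={0,1,2,3}  old={}  +wl: 2
  step 5. node 4  ⊔preds={}  new={1,3}  stable
  step 6. node 5  ⊔preds={0,2,3}  new={0,1,2,3}  old={0,3}  +wl: 3
  step 7. node 0  ⊔preds={0,1,2,3}  new={0,2}  stable
  step 8. node 1  ⊔preds={0,1,2,3}  new={0,1,2}  stable
  step 9. node 2  ⊔preds={0,1,2,3}  new={0,2,3}  stable
  step 10. node 3  ⊔preds={0,1,2,3}  new={0,1,2,3}  stable

Least fixpoint reached:
  node 0: {0,2}
  node 1: {0,1,2}
  node 2: {0,2,3}
  node 3: {0,1,2,3}
  node 4: {1,3}
  node 5: {0,1,2,3}

10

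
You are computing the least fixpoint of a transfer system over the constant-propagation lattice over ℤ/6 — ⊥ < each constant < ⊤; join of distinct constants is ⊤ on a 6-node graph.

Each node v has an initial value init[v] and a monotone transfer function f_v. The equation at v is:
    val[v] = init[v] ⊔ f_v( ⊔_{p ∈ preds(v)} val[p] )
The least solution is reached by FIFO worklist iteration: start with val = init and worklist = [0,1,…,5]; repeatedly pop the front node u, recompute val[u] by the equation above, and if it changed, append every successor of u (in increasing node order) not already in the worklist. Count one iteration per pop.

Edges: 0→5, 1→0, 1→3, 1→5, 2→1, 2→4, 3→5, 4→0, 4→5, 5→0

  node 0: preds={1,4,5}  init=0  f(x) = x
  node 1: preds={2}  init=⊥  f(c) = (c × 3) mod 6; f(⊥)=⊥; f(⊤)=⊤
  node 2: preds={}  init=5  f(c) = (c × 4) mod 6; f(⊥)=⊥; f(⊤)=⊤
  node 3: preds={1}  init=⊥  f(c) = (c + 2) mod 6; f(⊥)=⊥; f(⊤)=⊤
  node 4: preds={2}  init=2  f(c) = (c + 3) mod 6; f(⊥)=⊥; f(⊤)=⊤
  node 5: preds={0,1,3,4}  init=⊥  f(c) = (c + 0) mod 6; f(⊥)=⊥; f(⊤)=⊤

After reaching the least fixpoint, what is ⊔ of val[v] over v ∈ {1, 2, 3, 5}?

Worklist (7 pops):
  #1 pop 0: in=2 → ⊤ (was 0); enqueue []
  #2 pop 1: in=5 → 3 (was ⊥); enqueue [0]
  #3 pop 2: in=⊥ → 5 (no change)
  #4 pop 3: in=3 → 5 (was ⊥); enqueue []
  #5 pop 4: in=5 → 2 (no change)
  #6 pop 5: in=⊤ → ⊤ (was ⊥); enqueue []
  #7 pop 0: in=⊤ → ⊤ (no change)

Fixpoint:
  val[0] = ⊤
  val[1] = 3
  val[2] = 5
  val[3] = 5
  val[4] = 2
  val[5] = ⊤

⊤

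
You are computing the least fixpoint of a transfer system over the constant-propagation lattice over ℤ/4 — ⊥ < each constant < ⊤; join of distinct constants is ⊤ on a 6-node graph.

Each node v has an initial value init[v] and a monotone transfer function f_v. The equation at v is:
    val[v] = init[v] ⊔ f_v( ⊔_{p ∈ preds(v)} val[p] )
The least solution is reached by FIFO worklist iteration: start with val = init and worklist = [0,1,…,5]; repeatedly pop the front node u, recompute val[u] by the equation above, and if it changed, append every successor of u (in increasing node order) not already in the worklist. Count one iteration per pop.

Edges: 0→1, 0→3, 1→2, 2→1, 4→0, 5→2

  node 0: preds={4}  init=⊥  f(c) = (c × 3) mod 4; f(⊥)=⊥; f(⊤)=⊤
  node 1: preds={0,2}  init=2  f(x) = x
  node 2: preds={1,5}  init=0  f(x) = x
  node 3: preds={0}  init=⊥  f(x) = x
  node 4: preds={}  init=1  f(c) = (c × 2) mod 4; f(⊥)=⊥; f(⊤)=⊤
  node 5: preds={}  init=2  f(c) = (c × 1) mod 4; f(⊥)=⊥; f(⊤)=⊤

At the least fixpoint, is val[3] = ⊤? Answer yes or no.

no

Worklist (7 pops):
  #1 pop 0: in=1 → 3 (was ⊥); enqueue []
  #2 pop 1: in=⊤ → ⊤ (was 2); enqueue []
  #3 pop 2: in=⊤ → ⊤ (was 0); enqueue [1]
  #4 pop 3: in=3 → 3 (was ⊥); enqueue []
  #5 pop 4: in=⊥ → 1 (no change)
  #6 pop 5: in=⊥ → 2 (no change)
  #7 pop 1: in=⊤ → ⊤ (no change)

Fixpoint:
  val[0] = 3
  val[1] = ⊤
  val[2] = ⊤
  val[3] = 3
  val[4] = 1
  val[5] = 2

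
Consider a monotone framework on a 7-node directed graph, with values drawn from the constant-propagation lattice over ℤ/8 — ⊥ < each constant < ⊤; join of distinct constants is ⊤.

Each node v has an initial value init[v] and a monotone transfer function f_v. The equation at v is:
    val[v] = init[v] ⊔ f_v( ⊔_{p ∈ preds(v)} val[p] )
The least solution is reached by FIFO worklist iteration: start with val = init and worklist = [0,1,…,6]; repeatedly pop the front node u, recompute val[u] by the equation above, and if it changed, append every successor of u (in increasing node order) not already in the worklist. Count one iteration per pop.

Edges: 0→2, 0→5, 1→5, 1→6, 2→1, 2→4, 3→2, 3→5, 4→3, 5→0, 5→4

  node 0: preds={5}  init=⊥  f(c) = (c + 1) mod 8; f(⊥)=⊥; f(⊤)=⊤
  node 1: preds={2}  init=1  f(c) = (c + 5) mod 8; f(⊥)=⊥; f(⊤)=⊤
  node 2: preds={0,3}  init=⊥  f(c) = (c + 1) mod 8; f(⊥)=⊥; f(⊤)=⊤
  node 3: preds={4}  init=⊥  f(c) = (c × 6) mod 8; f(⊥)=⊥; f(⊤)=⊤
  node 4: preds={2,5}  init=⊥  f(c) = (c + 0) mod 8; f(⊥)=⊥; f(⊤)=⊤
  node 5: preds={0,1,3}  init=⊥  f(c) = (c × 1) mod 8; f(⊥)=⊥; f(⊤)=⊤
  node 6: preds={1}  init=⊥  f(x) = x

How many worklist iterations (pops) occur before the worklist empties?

Trace (23 dequeues):
  [1] u=0 | in ⊥ | out ⊥ | ==
  [2] u=1 | in ⊥ | out 1 | ==
  [3] u=2 | in ⊥ | out ⊥ | ==
  [4] u=3 | in ⊥ | out ⊥ | ==
  [5] u=4 | in ⊥ | out ⊥ | ==
  [6] u=5 | in 1 | out 1 | prev ⊥ | push {0,4}
  [7] u=6 | in 1 | out 1 | prev ⊥ | push {}
  [8] u=0 | in 1 | out 2 | prev ⊥ | push {2,5}
  [9] u=4 | in 1 | out 1 | prev ⊥ | push {3}
  [10] u=2 | in 2 | out 3 | prev ⊥ | push {1,4}
  [11] u=5 | in ⊤ | out ⊤ | prev 1 | push {0}
  [12] u=3 | in 1 | out 6 | prev ⊥ | push {2,5}
  [13] u=1 | in 3 | out ⊤ | prev 1 | push {6}
  [14] u=4 | in ⊤ | out ⊤ | prev 1 | push {3}
  [15] u=0 | in ⊤ | out ⊤ | prev 2 | push {}
  [16] u=2 | in ⊤ | out ⊤ | prev 3 | push {1,4}
  [17] u=5 | in ⊤ | out ⊤ | ==
  [18] u=6 | in ⊤ | out ⊤ | prev 1 | push {}
  [19] u=3 | in ⊤ | out ⊤ | prev 6 | push {2,5}
  [20] u=1 | in ⊤ | out ⊤ | ==
  [21] u=4 | in ⊤ | out ⊤ | ==
  [22] u=2 | in ⊤ | out ⊤ | ==
  [23] u=5 | in ⊤ | out ⊤ | ==

Converged values:
  [0] ⊤
  [1] ⊤
  [2] ⊤
  [3] ⊤
  [4] ⊤
  [5] ⊤
  [6] ⊤

23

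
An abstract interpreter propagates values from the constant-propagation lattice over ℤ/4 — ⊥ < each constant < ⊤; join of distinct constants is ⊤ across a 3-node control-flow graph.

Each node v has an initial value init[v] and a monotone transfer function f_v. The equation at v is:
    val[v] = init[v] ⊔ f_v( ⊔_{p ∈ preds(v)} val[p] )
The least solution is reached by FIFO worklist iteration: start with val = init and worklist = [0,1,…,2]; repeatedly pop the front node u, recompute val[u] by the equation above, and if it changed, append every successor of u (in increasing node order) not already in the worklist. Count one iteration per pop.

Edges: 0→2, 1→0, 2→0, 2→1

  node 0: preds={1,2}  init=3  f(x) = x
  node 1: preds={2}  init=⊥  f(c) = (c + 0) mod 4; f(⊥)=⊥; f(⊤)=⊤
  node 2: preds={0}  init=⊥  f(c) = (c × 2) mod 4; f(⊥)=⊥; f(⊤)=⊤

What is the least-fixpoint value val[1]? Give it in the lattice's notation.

Worklist (9 pops):
  #1 pop 0: in=⊥ → 3 (no change)
  #2 pop 1: in=⊥ → ⊥ (no change)
  #3 pop 2: in=3 → 2 (was ⊥); enqueue [0,1]
  #4 pop 0: in=2 → ⊤ (was 3); enqueue [2]
  #5 pop 1: in=2 → 2 (was ⊥); enqueue [0]
  #6 pop 2: in=⊤ → ⊤ (was 2); enqueue [1]
  #7 pop 0: in=⊤ → ⊤ (no change)
  #8 pop 1: in=⊤ → ⊤ (was 2); enqueue [0]
  #9 pop 0: in=⊤ → ⊤ (no change)

Fixpoint:
  val[0] = ⊤
  val[1] = ⊤
  val[2] = ⊤

⊤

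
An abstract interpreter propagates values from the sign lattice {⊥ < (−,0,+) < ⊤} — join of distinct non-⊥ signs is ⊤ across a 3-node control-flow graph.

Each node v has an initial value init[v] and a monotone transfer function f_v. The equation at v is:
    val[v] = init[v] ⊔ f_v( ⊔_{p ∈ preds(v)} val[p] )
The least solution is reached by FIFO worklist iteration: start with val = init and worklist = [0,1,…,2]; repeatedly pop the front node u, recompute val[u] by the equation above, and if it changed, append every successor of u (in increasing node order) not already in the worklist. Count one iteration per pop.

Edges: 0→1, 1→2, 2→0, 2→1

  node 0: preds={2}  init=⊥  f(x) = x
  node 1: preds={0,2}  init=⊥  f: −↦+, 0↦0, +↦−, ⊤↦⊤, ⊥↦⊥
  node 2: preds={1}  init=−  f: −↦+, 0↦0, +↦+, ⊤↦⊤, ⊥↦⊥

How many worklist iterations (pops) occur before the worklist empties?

Iteration log — 6 steps:
  step 1. node 0  ⊔preds=−  new=−  old=⊥  +wl: 
  step 2. node 1  ⊔preds=−  new=+  old=⊥  +wl: 
  step 3. node 2  ⊔preds=+  new=⊤  old=−  +wl: 0,1
  step 4. node 0  ⊔preds=⊤  new=⊤  old=−  +wl: 
  step 5. node 1  ⊔preds=⊤  new=⊤  old=+  +wl: 2
  step 6. node 2  ⊔preds=⊤  new=⊤  stable

Least fixpoint reached:
  node 0: ⊤
  node 1: ⊤
  node 2: ⊤

6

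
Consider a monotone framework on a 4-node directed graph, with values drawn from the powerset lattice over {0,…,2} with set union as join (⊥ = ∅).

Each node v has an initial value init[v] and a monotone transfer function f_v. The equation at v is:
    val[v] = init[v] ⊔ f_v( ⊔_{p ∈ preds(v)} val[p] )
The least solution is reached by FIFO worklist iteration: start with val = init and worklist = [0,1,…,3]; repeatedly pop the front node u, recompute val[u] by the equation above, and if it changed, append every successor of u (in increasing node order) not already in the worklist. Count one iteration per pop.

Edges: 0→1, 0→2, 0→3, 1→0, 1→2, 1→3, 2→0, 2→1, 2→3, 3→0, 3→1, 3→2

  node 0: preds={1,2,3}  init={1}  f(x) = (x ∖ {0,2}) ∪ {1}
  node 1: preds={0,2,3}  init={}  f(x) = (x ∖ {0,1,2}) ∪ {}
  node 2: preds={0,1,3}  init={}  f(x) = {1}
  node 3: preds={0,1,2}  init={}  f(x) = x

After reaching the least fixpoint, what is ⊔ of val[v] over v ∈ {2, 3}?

Iteration log — 7 steps:
  step 1. node 0  ⊔preds={}  new={1}  stable
  step 2. node 1  ⊔preds={1}  new={}  stable
  step 3. node 2  ⊔preds={1}  new={1}  old={}  +wl: 0,1
  step 4. node 3  ⊔preds={1}  new={1}  old={}  +wl: 2
  step 5. node 0  ⊔preds={1}  new={1}  stable
  step 6. node 1  ⊔preds={1}  new={}  stable
  step 7. node 2  ⊔preds={1}  new={1}  stable

Least fixpoint reached:
  node 0: {1}
  node 1: {}
  node 2: {1}
  node 3: {1}

{1}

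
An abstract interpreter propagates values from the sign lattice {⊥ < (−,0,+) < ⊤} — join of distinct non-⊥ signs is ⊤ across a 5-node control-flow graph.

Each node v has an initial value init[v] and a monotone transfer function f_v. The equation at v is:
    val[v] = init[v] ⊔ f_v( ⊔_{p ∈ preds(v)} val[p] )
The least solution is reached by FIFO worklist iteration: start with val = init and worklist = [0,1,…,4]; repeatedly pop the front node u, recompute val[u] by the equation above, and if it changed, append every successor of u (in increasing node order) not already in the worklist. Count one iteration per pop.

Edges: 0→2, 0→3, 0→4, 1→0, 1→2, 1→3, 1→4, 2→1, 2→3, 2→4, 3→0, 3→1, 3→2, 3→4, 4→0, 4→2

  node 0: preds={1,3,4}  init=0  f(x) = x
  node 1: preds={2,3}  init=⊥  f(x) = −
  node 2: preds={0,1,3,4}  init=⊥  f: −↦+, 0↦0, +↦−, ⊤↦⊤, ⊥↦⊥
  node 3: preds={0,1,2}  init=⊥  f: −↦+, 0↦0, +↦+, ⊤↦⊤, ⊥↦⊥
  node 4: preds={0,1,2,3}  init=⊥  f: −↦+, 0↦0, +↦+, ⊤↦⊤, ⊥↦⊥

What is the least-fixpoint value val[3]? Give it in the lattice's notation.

Trace (10 dequeues):
  [1] u=0 | in ⊥ | out 0 | ==
  [2] u=1 | in ⊥ | out − | prev ⊥ | push {0}
  [3] u=2 | in ⊤ | out ⊤ | prev ⊥ | push {1}
  [4] u=3 | in ⊤ | out ⊤ | prev ⊥ | push {2}
  [5] u=4 | in ⊤ | out ⊤ | prev ⊥ | push {}
  [6] u=0 | in ⊤ | out ⊤ | prev 0 | push {3,4}
  [7] u=1 | in ⊤ | out − | ==
  [8] u=2 | in ⊤ | out ⊤ | ==
  [9] u=3 | in ⊤ | out ⊤ | ==
  [10] u=4 | in ⊤ | out ⊤ | ==

Converged values:
  [0] ⊤
  [1] −
  [2] ⊤
  [3] ⊤
  [4] ⊤

⊤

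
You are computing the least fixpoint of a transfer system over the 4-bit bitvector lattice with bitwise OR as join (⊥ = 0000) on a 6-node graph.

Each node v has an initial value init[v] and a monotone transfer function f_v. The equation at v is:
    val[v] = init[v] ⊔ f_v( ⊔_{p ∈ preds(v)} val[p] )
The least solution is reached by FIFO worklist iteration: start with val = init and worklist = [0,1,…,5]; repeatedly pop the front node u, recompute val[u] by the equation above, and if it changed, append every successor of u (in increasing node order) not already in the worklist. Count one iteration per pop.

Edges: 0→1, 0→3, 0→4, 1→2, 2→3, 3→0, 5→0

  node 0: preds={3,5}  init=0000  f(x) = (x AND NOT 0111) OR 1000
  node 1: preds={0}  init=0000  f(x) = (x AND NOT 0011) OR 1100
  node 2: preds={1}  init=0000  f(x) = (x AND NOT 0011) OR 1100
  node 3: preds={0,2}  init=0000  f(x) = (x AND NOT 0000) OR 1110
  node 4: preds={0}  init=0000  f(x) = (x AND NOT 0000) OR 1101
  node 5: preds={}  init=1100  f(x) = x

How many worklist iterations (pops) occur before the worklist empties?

Iteration log — 7 steps:
  step 1. node 0  ⊔preds=1100  new=1000  old=0000  +wl: 
  step 2. node 1  ⊔preds=1000  new=1100  old=0000  +wl: 
  step 3. node 2  ⊔preds=1100  new=1100  old=0000  +wl: 
  step 4. node 3  ⊔preds=1100  new=1110  old=0000  +wl: 0
  step 5. node 4  ⊔preds=1000  new=1101  old=0000  +wl: 
  step 6. node 5  ⊔preds=0000  new=1100  stable
  step 7. node 0  ⊔preds=1110  new=1000  stable

Least fixpoint reached:
  node 0: 1000
  node 1: 1100
  node 2: 1100
  node 3: 1110
  node 4: 1101
  node 5: 1100

7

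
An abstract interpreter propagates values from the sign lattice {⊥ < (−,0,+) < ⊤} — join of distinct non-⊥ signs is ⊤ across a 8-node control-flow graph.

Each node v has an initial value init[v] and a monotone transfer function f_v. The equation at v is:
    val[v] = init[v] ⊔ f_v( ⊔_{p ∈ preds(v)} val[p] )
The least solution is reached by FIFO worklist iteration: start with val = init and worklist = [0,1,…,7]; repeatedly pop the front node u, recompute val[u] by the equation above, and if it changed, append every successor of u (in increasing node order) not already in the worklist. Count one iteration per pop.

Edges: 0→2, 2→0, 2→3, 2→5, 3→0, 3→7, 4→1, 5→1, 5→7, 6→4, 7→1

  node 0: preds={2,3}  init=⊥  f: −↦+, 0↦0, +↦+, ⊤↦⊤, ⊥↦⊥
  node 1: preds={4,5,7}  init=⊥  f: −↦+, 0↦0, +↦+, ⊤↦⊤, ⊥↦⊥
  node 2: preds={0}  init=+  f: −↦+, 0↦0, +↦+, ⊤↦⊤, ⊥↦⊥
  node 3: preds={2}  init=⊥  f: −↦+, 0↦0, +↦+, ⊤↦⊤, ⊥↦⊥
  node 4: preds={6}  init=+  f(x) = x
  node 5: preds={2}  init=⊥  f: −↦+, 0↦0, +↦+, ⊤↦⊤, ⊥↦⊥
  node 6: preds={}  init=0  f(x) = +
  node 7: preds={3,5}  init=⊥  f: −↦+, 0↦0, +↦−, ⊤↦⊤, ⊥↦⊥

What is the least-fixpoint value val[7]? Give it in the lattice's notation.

−

Trace (11 dequeues):
  [1] u=0 | in + | out + | prev ⊥ | push {}
  [2] u=1 | in + | out + | prev ⊥ | push {}
  [3] u=2 | in + | out + | ==
  [4] u=3 | in + | out + | prev ⊥ | push {0}
  [5] u=4 | in 0 | out ⊤ | prev + | push {1}
  [6] u=5 | in + | out + | prev ⊥ | push {}
  [7] u=6 | in ⊥ | out ⊤ | prev 0 | push {4}
  [8] u=7 | in + | out − | prev ⊥ | push {}
  [9] u=0 | in + | out + | ==
  [10] u=1 | in ⊤ | out ⊤ | prev + | push {}
  [11] u=4 | in ⊤ | out ⊤ | ==

Converged values:
  [0] +
  [1] ⊤
  [2] +
  [3] +
  [4] ⊤
  [5] +
  [6] ⊤
  [7] −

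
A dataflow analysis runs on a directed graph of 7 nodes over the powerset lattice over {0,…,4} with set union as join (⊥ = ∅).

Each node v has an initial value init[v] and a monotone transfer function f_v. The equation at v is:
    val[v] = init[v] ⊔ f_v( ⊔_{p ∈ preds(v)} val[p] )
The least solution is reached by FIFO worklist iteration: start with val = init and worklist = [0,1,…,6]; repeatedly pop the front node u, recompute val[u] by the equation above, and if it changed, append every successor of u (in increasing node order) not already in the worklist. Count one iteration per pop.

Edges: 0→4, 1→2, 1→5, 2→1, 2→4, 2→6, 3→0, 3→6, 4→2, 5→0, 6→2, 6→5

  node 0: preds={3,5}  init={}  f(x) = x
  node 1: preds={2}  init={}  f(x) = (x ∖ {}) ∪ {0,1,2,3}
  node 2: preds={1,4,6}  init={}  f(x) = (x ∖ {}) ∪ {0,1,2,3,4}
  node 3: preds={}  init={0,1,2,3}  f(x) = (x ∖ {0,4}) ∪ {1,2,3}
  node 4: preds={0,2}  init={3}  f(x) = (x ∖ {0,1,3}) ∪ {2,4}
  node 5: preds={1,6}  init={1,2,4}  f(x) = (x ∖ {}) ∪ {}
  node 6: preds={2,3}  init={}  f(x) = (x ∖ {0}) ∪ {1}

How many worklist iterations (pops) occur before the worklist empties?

Iteration log — 11 steps:
  step 1. node 0  ⊔preds={0,1,2,3,4}  new={0,1,2,3,4}  old={}  +wl: 
  step 2. node 1  ⊔preds={}  new={0,1,2,3}  old={}  +wl: 
  step 3. node 2  ⊔preds={0,1,2,3}  new={0,1,2,3,4}  old={}  +wl: 1
  step 4. node 3  ⊔preds={}  new={0,1,2,3}  stable
  step 5. node 4  ⊔preds={0,1,2,3,4}  new={2,3,4}  old={3}  +wl: 2
  step 6. node 5  ⊔preds={0,1,2,3}  new={0,1,2,3,4}  old={1,2,4}  +wl: 0
  step 7. node 6  ⊔preds={0,1,2,3,4}  new={1,2,3,4}  old={}  +wl: 5
  step 8. node 1  ⊔preds={0,1,2,3,4}  new={0,1,2,3,4}  old={0,1,2,3}  +wl: 
  step 9. node 2  ⊔preds={0,1,2,3,4}  new={0,1,2,3,4}  stable
  step 10. node 0  ⊔preds={0,1,2,3,4}  new={0,1,2,3,4}  stable
  step 11. node 5  ⊔preds={0,1,2,3,4}  new={0,1,2,3,4}  stable

Least fixpoint reached:
  node 0: {0,1,2,3,4}
  node 1: {0,1,2,3,4}
  node 2: {0,1,2,3,4}
  node 3: {0,1,2,3}
  node 4: {2,3,4}
  node 5: {0,1,2,3,4}
  node 6: {1,2,3,4}

11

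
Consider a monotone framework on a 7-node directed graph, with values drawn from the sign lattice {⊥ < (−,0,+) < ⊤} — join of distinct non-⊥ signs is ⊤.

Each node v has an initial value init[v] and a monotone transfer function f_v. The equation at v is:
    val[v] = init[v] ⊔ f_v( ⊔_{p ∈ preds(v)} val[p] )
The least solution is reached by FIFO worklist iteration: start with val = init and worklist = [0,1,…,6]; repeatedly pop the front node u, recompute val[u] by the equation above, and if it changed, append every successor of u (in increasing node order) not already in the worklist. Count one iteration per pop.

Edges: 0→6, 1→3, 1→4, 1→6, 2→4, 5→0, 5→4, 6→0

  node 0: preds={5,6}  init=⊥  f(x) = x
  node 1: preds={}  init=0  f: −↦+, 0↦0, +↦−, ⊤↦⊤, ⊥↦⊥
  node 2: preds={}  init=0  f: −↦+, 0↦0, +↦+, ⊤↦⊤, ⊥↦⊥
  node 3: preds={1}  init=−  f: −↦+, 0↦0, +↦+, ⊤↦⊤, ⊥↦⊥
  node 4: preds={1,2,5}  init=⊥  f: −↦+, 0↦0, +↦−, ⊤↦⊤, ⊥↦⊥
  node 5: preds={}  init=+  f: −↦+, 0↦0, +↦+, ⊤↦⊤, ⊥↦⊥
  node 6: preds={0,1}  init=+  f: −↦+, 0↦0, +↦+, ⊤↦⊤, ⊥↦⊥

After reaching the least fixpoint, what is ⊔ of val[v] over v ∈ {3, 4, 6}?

Worklist (9 pops):
  #1 pop 0: in=+ → + (was ⊥); enqueue []
  #2 pop 1: in=⊥ → 0 (no change)
  #3 pop 2: in=⊥ → 0 (no change)
  #4 pop 3: in=0 → ⊤ (was −); enqueue []
  #5 pop 4: in=⊤ → ⊤ (was ⊥); enqueue []
  #6 pop 5: in=⊥ → + (no change)
  #7 pop 6: in=⊤ → ⊤ (was +); enqueue [0]
  #8 pop 0: in=⊤ → ⊤ (was +); enqueue [6]
  #9 pop 6: in=⊤ → ⊤ (no change)

Fixpoint:
  val[0] = ⊤
  val[1] = 0
  val[2] = 0
  val[3] = ⊤
  val[4] = ⊤
  val[5] = +
  val[6] = ⊤

⊤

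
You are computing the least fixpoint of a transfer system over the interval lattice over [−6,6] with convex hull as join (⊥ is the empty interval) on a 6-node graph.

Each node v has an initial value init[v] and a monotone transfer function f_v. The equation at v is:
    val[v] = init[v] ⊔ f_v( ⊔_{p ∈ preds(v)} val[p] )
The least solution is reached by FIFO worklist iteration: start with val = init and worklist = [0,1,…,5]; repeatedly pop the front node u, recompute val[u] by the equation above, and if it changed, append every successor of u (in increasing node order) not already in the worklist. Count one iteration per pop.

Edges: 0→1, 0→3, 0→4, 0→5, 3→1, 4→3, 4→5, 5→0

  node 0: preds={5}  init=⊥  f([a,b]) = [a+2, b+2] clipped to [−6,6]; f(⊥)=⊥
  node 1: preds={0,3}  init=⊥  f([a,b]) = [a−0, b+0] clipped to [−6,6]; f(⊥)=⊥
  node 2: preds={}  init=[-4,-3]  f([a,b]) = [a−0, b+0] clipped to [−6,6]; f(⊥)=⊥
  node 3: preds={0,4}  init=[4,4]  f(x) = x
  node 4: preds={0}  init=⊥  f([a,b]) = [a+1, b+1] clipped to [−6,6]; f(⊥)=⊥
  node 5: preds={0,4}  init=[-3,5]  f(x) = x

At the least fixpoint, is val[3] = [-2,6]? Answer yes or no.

Iteration log — 9 steps:
  step 1. node 0  ⊔preds=[-3,5]  new=[-1,6]  old=⊥  +wl: 
  step 2. node 1  ⊔preds=[-1,6]  new=[-1,6]  old=⊥  +wl: 
  step 3. node 2  ⊔preds=⊥  new=[-4,-3]  stable
  step 4. node 3  ⊔preds=[-1,6]  new=[-1,6]  old=[4,4]  +wl: 1
  step 5. node 4  ⊔preds=[-1,6]  new=[0,6]  old=⊥  +wl: 3
  step 6. node 5  ⊔preds=[-1,6]  new=[-3,6]  old=[-3,5]  +wl: 0
  step 7. node 1  ⊔preds=[-1,6]  new=[-1,6]  stable
  step 8. node 3  ⊔preds=[-1,6]  new=[-1,6]  stable
  step 9. node 0  ⊔preds=[-3,6]  new=[-1,6]  stable

Least fixpoint reached:
  node 0: [-1,6]
  node 1: [-1,6]
  node 2: [-4,-3]
  node 3: [-1,6]
  node 4: [0,6]
  node 5: [-3,6]

no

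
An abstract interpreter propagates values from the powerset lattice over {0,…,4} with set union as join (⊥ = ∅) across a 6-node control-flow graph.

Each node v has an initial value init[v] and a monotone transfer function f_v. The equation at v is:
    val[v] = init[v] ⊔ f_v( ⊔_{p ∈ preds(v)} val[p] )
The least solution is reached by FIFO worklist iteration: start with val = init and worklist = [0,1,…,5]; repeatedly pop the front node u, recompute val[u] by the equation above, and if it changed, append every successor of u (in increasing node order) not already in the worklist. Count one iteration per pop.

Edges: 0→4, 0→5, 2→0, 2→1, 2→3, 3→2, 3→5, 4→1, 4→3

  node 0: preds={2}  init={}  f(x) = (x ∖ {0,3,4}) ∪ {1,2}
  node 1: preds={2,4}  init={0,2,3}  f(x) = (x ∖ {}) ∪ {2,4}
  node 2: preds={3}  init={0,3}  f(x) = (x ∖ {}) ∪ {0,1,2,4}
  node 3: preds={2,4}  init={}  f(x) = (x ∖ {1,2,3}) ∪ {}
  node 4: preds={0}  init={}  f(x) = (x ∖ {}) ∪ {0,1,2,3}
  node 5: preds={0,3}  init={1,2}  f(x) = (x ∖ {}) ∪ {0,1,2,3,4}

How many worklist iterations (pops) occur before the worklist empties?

Iteration log — 10 steps:
  step 1. node 0  ⊔preds={0,3}  new={1,2}  old={}  +wl: 
  step 2. node 1  ⊔preds={0,3}  new={0,2,3,4}  old={0,2,3}  +wl: 
  step 3. node 2  ⊔preds={}  new={0,1,2,3,4}  old={0,3}  +wl: 0,1
  step 4. node 3  ⊔preds={0,1,2,3,4}  new={0,4}  old={}  +wl: 2
  step 5. node 4  ⊔preds={1,2}  new={0,1,2,3}  old={}  +wl: 3
  step 6. node 5  ⊔preds={0,1,2,4}  new={0,1,2,3,4}  old={1,2}  +wl: 
  step 7. node 0  ⊔preds={0,1,2,3,4}  new={1,2}  stable
  step 8. node 1  ⊔preds={0,1,2,3,4}  new={0,1,2,3,4}  old={0,2,3,4}  +wl: 
  step 9. node 2  ⊔preds={0,4}  new={0,1,2,3,4}  stable
  step 10. node 3  ⊔preds={0,1,2,3,4}  new={0,4}  stable

Least fixpoint reached:
  node 0: {1,2}
  node 1: {0,1,2,3,4}
  node 2: {0,1,2,3,4}
  node 3: {0,4}
  node 4: {0,1,2,3}
  node 5: {0,1,2,3,4}

10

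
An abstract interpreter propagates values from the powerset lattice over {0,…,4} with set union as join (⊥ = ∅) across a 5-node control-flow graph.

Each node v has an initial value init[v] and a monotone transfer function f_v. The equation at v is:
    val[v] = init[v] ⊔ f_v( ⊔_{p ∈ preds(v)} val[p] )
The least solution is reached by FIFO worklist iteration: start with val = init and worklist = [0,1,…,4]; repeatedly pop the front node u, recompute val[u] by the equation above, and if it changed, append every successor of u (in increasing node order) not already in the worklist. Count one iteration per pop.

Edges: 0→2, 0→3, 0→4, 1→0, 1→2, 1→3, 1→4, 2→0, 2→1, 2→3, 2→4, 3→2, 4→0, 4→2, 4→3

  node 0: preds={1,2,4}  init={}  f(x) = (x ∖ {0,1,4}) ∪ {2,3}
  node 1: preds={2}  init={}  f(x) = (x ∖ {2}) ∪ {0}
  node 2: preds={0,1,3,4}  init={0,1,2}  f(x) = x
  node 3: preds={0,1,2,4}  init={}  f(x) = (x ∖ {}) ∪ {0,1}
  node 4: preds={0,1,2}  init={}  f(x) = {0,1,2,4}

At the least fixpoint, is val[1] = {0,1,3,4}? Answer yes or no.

yes

Iteration log — 16 steps:
  step 1. node 0  ⊔preds={0,1,2}  new={2,3}  old={}  +wl: 
  step 2. node 1  ⊔preds={0,1,2}  new={0,1}  old={}  +wl: 0
  step 3. node 2  ⊔preds={0,1,2,3}  new={0,1,2,3}  old={0,1,2}  +wl: 1
  step 4. node 3  ⊔preds={0,1,2,3}  new={0,1,2,3}  old={}  +wl: 2
  step 5. node 4  ⊔preds={0,1,2,3}  new={0,1,2,4}  old={}  +wl: 3
  step 6. node 0  ⊔preds={0,1,2,3,4}  new={2,3}  stable
  step 7. node 1  ⊔preds={0,1,2,3}  new={0,1,3}  old={0,1}  +wl: 0,4
  step 8. node 2  ⊔preds={0,1,2,3,4}  new={0,1,2,3,4}  old={0,1,2,3}  +wl: 1
  step 9. node 3  ⊔preds={0,1,2,3,4}  new={0,1,2,3,4}  old={0,1,2,3}  +wl: 2
  step 10. node 0  ⊔preds={0,1,2,3,4}  new={2,3}  stable
  step 11. node 4  ⊔preds={0,1,2,3,4}  new={0,1,2,4}  stable
  step 12. node 1  ⊔preds={0,1,2,3,4}  new={0,1,3,4}  old={0,1,3}  +wl: 0,3,4
  step 13. node 2  ⊔preds={0,1,2,3,4}  new={0,1,2,3,4}  stable
  step 14. node 0  ⊔preds={0,1,2,3,4}  new={2,3}  stable
  step 15. node 3  ⊔preds={0,1,2,3,4}  new={0,1,2,3,4}  stable
  step 16. node 4  ⊔preds={0,1,2,3,4}  new={0,1,2,4}  stable

Least fixpoint reached:
  node 0: {2,3}
  node 1: {0,1,3,4}
  node 2: {0,1,2,3,4}
  node 3: {0,1,2,3,4}
  node 4: {0,1,2,4}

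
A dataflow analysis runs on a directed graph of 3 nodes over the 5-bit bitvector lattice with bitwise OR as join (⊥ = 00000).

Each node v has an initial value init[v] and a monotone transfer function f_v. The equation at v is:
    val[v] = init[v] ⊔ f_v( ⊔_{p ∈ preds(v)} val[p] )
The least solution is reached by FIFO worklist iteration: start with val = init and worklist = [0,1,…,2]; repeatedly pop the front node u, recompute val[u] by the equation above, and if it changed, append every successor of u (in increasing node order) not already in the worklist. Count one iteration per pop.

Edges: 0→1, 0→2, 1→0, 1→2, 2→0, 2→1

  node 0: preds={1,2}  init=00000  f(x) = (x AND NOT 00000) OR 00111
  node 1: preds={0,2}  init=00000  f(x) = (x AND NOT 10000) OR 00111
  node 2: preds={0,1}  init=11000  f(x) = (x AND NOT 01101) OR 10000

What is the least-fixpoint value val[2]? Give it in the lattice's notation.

Iteration log — 5 steps:
  step 1. node 0  ⊔preds=11000  new=11111  old=00000  +wl: 
  step 2. node 1  ⊔preds=11111  new=01111  old=00000  +wl: 0
  step 3. node 2  ⊔preds=11111  new=11010  old=11000  +wl: 1
  step 4. node 0  ⊔preds=11111  new=11111  stable
  step 5. node 1  ⊔preds=11111  new=01111  stable

Least fixpoint reached:
  node 0: 11111
  node 1: 01111
  node 2: 11010

11010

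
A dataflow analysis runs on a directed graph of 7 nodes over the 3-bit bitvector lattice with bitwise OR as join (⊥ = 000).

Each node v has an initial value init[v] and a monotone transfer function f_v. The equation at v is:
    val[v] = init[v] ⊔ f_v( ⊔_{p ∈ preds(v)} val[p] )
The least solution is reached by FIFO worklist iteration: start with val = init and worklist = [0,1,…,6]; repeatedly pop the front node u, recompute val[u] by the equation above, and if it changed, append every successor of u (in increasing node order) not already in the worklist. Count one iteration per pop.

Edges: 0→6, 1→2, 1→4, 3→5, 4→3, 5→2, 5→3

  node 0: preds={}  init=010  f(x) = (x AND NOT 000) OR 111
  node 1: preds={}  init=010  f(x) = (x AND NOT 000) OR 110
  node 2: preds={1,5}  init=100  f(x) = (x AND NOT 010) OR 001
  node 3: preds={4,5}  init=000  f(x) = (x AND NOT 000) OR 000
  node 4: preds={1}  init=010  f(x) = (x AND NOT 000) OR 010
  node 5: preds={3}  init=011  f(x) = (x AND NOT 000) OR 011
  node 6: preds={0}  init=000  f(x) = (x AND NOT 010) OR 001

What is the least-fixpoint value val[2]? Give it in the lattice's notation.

Iteration log — 11 steps:
  step 1. node 0  ⊔preds=000  new=111  old=010  +wl: 
  step 2. node 1  ⊔preds=000  new=110  old=010  +wl: 
  step 3. node 2  ⊔preds=111  new=101  old=100  +wl: 
  step 4. node 3  ⊔preds=011  new=011  old=000  +wl: 
  step 5. node 4  ⊔preds=110  new=110  old=010  +wl: 3
  step 6. node 5  ⊔preds=011  new=011  stable
  step 7. node 6  ⊔preds=111  new=101  old=000  +wl: 
  step 8. node 3  ⊔preds=111  new=111  old=011  +wl: 5
  step 9. node 5  ⊔preds=111  new=111  old=011  +wl: 2,3
  step 10. node 2  ⊔preds=111  new=101  stable
  step 11. node 3  ⊔preds=111  new=111  stable

Least fixpoint reached:
  node 0: 111
  node 1: 110
  node 2: 101
  node 3: 111
  node 4: 110
  node 5: 111
  node 6: 101

101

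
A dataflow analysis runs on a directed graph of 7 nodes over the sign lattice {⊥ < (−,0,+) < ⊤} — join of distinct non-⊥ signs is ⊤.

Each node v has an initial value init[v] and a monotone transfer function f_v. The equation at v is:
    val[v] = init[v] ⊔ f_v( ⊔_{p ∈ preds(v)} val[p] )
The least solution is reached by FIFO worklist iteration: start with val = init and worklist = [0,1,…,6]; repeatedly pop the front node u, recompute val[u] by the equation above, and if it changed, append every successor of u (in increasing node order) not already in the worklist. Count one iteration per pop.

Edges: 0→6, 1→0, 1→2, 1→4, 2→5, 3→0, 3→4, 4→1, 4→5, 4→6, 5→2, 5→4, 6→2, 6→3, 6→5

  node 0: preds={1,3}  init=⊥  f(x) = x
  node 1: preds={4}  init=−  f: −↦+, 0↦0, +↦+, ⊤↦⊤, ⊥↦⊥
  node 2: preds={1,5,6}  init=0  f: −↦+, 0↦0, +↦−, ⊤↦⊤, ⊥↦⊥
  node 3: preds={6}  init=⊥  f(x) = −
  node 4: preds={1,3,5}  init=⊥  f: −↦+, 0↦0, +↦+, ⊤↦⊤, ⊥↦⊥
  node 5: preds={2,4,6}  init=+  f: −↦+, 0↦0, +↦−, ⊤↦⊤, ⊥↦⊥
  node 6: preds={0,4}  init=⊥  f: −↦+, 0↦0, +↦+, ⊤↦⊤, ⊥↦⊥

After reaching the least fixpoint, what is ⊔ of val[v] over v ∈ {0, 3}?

⊤

Iteration log — 15 steps:
  step 1. node 0  ⊔preds=−  new=−  old=⊥  +wl: 
  step 2. node 1  ⊔preds=⊥  new=−  stable
  step 3. node 2  ⊔preds=⊤  new=⊤  old=0  +wl: 
  step 4. node 3  ⊔preds=⊥  new=−  old=⊥  +wl: 0
  step 5. node 4  ⊔preds=⊤  new=⊤  old=⊥  +wl: 1
  step 6. node 5  ⊔preds=⊤  new=⊤  old=+  +wl: 2,4
  step 7. node 6  ⊔preds=⊤  new=⊤  old=⊥  +wl: 3,5
  step 8. node 0  ⊔preds=−  new=−  stable
  step 9. node 1  ⊔preds=⊤  new=⊤  old=−  +wl: 0
  step 10. node 2  ⊔preds=⊤  new=⊤  stable
  step 11. node 4  ⊔preds=⊤  new=⊤  stable
  step 12. node 3  ⊔preds=⊤  new=−  stable
  step 13. node 5  ⊔preds=⊤  new=⊤  stable
  step 14. node 0  ⊔preds=⊤  new=⊤  old=−  +wl: 6
  step 15. node 6  ⊔preds=⊤  new=⊤  stable

Least fixpoint reached:
  node 0: ⊤
  node 1: ⊤
  node 2: ⊤
  node 3: −
  node 4: ⊤
  node 5: ⊤
  node 6: ⊤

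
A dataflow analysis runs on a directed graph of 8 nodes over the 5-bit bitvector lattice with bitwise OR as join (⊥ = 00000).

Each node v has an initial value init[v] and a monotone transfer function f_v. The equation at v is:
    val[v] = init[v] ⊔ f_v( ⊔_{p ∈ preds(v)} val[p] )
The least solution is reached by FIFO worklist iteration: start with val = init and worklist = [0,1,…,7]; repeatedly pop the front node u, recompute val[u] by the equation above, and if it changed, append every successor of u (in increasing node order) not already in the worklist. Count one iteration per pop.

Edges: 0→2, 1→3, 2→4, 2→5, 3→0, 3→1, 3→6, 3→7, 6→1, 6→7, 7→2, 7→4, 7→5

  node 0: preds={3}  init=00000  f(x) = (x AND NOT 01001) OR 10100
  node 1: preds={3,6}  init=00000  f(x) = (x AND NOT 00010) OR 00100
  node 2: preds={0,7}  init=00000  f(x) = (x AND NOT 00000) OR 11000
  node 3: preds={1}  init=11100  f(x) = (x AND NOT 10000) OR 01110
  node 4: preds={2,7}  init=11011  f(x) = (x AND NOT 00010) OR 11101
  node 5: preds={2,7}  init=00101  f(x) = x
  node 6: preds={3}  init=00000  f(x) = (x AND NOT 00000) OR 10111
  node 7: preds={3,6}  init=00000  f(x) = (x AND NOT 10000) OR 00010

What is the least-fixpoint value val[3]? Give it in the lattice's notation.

Iteration log — 18 steps:
  step 1. node 0  ⊔preds=11100  new=10100  old=00000  +wl: 
  step 2. node 1  ⊔preds=11100  new=11100  old=00000  +wl: 
  step 3. node 2  ⊔preds=10100  new=11100  old=00000  +wl: 
  step 4. node 3  ⊔preds=11100  new=11110  old=11100  +wl: 0,1
  step 5. node 4  ⊔preds=11100  new=11111  old=11011  +wl: 
  step 6. node 5  ⊔preds=11100  new=11101  old=00101  +wl: 
  step 7. node 6  ⊔preds=11110  new=11111  old=00000  +wl: 
  step 8. node 7  ⊔preds=11111  new=01111  old=00000  +wl: 2,4,5
  step 9. node 0  ⊔preds=11110  new=10110  old=10100  +wl: 
  step 10. node 1  ⊔preds=11111  new=11101  old=11100  +wl: 3
  step 11. node 2  ⊔preds=11111  new=11111  old=11100  +wl: 
  step 12. node 4  ⊔preds=11111  new=11111  stable
  step 13. node 5  ⊔preds=11111  new=11111  old=11101  +wl: 
  step 14. node 3  ⊔preds=11101  new=11111  old=11110  +wl: 0,1,6,7
  step 15. node 0  ⊔preds=11111  new=10110  stable
  step 16. node 1  ⊔preds=11111  new=11101  stable
  step 17. node 6  ⊔preds=11111  new=11111  stable
  step 18. node 7  ⊔preds=11111  new=01111  stable

Least fixpoint reached:
  node 0: 10110
  node 1: 11101
  node 2: 11111
  node 3: 11111
  node 4: 11111
  node 5: 11111
  node 6: 11111
  node 7: 01111

11111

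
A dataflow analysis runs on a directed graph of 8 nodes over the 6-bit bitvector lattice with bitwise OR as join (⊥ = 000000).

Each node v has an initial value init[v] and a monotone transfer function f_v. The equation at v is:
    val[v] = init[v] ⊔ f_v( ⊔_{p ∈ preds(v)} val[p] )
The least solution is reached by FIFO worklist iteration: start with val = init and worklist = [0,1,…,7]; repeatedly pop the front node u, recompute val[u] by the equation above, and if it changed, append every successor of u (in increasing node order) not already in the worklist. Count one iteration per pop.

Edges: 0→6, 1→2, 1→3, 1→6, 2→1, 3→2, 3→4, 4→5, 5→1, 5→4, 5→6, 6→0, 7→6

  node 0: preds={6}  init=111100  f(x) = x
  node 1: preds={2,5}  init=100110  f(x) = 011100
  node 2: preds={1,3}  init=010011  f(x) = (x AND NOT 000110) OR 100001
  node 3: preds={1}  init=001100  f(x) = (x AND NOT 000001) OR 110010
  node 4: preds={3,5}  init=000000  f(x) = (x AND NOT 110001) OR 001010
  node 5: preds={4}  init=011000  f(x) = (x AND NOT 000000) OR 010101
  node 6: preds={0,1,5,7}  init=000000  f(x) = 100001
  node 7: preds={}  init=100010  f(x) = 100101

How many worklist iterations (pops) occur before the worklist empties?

13

Trace (13 dequeues):
  [1] u=0 | in 000000 | out 111100 | ==
  [2] u=1 | in 011011 | out 111110 | prev 100110 | push {}
  [3] u=2 | in 111110 | out 111011 | prev 010011 | push {1}
  [4] u=3 | in 111110 | out 111110 | prev 001100 | push {2}
  [5] u=4 | in 111110 | out 001110 | prev 000000 | push {}
  [6] u=5 | in 001110 | out 011111 | prev 011000 | push {4}
  [7] u=6 | in 111111 | out 100001 | prev 000000 | push {0}
  [8] u=7 | in 000000 | out 100111 | prev 100010 | push {6}
  [9] u=1 | in 111111 | out 111110 | ==
  [10] u=2 | in 111110 | out 111011 | ==
  [11] u=4 | in 111111 | out 001110 | ==
  [12] u=0 | in 100001 | out 111101 | prev 111100 | push {}
  [13] u=6 | in 111111 | out 100001 | ==

Converged values:
  [0] 111101
  [1] 111110
  [2] 111011
  [3] 111110
  [4] 001110
  [5] 011111
  [6] 100001
  [7] 100111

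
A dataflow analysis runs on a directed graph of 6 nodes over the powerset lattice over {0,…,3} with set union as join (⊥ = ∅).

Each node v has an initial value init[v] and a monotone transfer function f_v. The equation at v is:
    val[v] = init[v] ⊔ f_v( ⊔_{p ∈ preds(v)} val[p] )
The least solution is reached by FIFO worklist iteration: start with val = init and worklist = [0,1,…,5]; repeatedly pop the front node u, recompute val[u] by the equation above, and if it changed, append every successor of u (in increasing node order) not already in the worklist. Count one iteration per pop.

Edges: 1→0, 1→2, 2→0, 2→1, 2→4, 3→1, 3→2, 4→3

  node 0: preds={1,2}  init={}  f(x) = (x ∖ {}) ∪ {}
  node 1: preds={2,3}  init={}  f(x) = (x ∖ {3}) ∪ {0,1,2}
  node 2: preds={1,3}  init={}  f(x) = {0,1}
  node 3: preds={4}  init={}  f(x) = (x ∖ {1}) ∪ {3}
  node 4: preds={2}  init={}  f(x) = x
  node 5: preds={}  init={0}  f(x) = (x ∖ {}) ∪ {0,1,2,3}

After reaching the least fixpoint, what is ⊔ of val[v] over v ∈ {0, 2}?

{0,1,2}

Iteration log — 12 steps:
  step 1. node 0  ⊔preds={}  new={}  stable
  step 2. node 1  ⊔preds={}  new={0,1,2}  old={}  +wl: 0
  step 3. node 2  ⊔preds={0,1,2}  new={0,1}  old={}  +wl: 1
  step 4. node 3  ⊔preds={}  new={3}  old={}  +wl: 2
  step 5. node 4  ⊔preds={0,1}  new={0,1}  old={}  +wl: 3
  step 6. node 5  ⊔preds={}  new={0,1,2,3}  old={0}  +wl: 
  step 7. node 0  ⊔preds={0,1,2}  new={0,1,2}  old={}  +wl: 
  step 8. node 1  ⊔preds={0,1,3}  new={0,1,2}  stable
  step 9. node 2  ⊔preds={0,1,2,3}  new={0,1}  stable
  step 10. node 3  ⊔preds={0,1}  new={0,3}  old={3}  +wl: 1,2
  step 11. node 1  ⊔preds={0,1,3}  new={0,1,2}  stable
  step 12. node 2  ⊔preds={0,1,2,3}  new={0,1}  stable

Least fixpoint reached:
  node 0: {0,1,2}
  node 1: {0,1,2}
  node 2: {0,1}
  node 3: {0,3}
  node 4: {0,1}
  node 5: {0,1,2,3}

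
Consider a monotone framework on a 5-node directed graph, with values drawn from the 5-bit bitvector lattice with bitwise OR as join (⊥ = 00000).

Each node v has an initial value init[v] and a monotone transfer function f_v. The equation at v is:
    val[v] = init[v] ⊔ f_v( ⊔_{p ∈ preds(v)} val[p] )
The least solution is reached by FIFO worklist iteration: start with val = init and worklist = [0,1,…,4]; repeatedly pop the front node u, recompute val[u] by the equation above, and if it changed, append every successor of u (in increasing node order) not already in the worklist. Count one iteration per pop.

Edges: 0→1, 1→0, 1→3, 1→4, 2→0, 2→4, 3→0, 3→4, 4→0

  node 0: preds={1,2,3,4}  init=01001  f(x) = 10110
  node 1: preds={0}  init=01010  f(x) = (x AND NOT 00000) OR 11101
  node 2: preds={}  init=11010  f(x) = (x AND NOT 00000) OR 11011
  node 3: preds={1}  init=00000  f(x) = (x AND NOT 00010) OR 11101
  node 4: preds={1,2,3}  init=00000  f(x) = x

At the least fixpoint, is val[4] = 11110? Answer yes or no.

Trace (6 dequeues):
  [1] u=0 | in 11010 | out 11111 | prev 01001 | push {}
  [2] u=1 | in 11111 | out 11111 | prev 01010 | push {0}
  [3] u=2 | in 00000 | out 11011 | prev 11010 | push {}
  [4] u=3 | in 11111 | out 11101 | prev 00000 | push {}
  [5] u=4 | in 11111 | out 11111 | prev 00000 | push {}
  [6] u=0 | in 11111 | out 11111 | ==

Converged values:
  [0] 11111
  [1] 11111
  [2] 11011
  [3] 11101
  [4] 11111

no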